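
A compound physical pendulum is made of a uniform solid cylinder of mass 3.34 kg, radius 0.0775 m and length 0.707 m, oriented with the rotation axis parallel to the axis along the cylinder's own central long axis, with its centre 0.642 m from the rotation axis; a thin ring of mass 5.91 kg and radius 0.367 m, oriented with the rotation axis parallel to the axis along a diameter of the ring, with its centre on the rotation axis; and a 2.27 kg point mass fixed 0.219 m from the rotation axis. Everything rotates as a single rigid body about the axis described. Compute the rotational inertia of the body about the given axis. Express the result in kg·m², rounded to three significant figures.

Solid cylinder: I_cm = (1/2)MR² = (1/2)(3.34)(0.0775)² = 0.01003 kg·m²; centre at d = 0.642 m, so the parallel axis theorem gives I = 0.01003 + (3.34)(0.642)² = 1.3867 kg·m².
Thin ring: I_cm = (1/2)MR² = (1/2)(5.91)(0.367)² = 0.39801 kg·m²; axis through the centre, so I = 0.39801 kg·m².
Point mass: I_cm = 0; centre at d = 0.219 m, so the parallel axis theorem gives I = 0 + (2.27)(0.219)² = 0.10887 kg·m².
Total I = 1.3867 + 0.39801 + 0.10887 = 1.8935 kg·m².

1.89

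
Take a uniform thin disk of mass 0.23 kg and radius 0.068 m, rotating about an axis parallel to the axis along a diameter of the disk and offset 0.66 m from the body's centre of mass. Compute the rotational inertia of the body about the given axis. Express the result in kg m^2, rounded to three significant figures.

I_cm = (1/4)MR² = (1/4)(0.23)(0.068)² = 0.00026588 kg m^2; centre at d = 0.66 m, so the parallel axis theorem gives I = 0.00026588 + (0.23)(0.66)² = 0.10045 kg m^2.

0.100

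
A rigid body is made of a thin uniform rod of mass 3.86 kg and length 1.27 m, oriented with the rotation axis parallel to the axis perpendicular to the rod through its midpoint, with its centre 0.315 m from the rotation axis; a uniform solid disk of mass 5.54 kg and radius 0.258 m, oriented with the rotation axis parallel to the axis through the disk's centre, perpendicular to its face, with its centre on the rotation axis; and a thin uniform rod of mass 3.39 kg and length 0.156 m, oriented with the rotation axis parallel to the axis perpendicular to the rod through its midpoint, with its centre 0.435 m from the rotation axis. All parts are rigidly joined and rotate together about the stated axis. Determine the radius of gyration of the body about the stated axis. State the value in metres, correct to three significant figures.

0.368

Thin rod: I_cm = (1/12)ML² = (1/12)(3.86)(1.27)² = 0.51882 kg m^2; centre at d = 0.315 m, so I = I_cm + Md² gives I = 0.51882 + (3.86)(0.315)² = 0.90182 kg m^2.
Solid disk: I_cm = (1/2)MR² = (1/2)(5.54)(0.258)² = 0.18438 kg m^2; axis through the centre, so I = 0.18438 kg m^2.
Thin rod: I_cm = (1/12)ML² = (1/12)(3.39)(0.156)² = 0.0068749 kg m^2; centre at d = 0.435 m, so I = I_cm + Md² gives I = 0.0068749 + (3.39)(0.435)² = 0.64835 kg m^2.
Total I = 1.7346 kg m^2; total mass M = 12.79 kg.
k = √(I/M) = √(1.7346/12.79) = 0.36826 m.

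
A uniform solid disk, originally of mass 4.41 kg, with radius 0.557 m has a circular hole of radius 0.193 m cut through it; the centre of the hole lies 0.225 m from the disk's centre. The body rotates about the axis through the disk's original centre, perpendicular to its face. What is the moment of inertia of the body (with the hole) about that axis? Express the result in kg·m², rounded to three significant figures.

Unpierced body about its centre: I₀ = (1/2)MR² = (1/2)(4.41)(0.557)² = 0.6841 kg·m².
The removed disk has mass m = M·(r/R)² = (4.41)(0.193/0.557)² = 0.52947 kg (same uniform areal density).
Its moment of inertia about the rotation axis (parallel-axis theorem): I_hole = (1/2)mr² + md² = (1/2)(0.52947)(0.193)² + (0.52947)(0.225)² = 0.036666 kg·m².
Treating the hole as negative mass, I = I₀ − I_hole = 0.6841 − 0.036666 = 0.64743 kg·m².

0.647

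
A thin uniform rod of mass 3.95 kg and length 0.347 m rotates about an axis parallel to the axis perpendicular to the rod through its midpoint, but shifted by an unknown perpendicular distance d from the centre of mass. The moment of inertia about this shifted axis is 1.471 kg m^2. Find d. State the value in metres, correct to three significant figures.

About the centre-of-mass axis, I_cm = (1/12)ML² = (1/12)(3.95)(0.347)² = 0.039635 kg m^2.
Parallel axis theorem: I = I_cm + Md², so Md² = 1.471 − 0.039635 = 1.4314 kg m^2.
d = √(1.4314 / 3.95) = 0.60197 m.

0.602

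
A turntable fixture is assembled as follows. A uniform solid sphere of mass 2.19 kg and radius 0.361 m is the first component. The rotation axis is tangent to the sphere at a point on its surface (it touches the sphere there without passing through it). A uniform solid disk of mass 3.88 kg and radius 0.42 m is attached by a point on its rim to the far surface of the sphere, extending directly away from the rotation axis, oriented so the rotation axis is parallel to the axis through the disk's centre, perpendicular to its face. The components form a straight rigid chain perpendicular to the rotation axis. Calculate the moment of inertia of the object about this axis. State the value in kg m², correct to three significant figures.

5.80

Solid sphere: I_cm = (2/5)MR² = (2/5)(2.19)(0.361)² = 0.11416 kg m²; centre at d = 0.361 m, so the parallel axis theorem gives I = 0.11416 + (2.19)(0.361)² = 0.39956 kg m².
Solid disk: I_cm = (1/2)MR² = (1/2)(3.88)(0.42)² = 0.34222 kg m²; centre at d = 0.361 + 0.361 + 0.42 = 1.142 m, so the parallel axis theorem gives I = 0.34222 + (3.88)(1.142)² = 5.4024 kg m².
Total I = 0.39956 + 5.4024 = 5.8019 kg m².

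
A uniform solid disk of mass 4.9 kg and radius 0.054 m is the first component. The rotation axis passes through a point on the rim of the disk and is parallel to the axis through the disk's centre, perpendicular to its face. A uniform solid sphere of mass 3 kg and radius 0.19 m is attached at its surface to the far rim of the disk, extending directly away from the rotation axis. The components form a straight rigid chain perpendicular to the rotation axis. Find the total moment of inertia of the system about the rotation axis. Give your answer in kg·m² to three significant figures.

Solid disk: I_cm = (1/2)MR² = (1/2)(4.9)(0.054)² = 0.0071442 kg·m²; centre at d = 0.054 m, so the parallel axis theorem gives I = 0.0071442 + (4.9)(0.054)² = 0.021433 kg·m².
Solid sphere: I_cm = (2/5)MR² = (2/5)(3)(0.19)² = 0.04332 kg·m²; centre at d = 0.054 + 0.054 + 0.19 = 0.298 m, so the parallel axis theorem gives I = 0.04332 + (3)(0.298)² = 0.30973 kg·m².
Total I = 0.021433 + 0.30973 = 0.33116 kg·m².

0.331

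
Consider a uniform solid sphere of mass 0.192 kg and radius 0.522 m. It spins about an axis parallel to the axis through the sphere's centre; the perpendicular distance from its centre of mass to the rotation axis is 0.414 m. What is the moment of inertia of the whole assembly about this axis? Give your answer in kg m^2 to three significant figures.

0.0538

I_cm = (2/5)MR² = (2/5)(0.192)(0.522)² = 0.020927 kg m^2; centre at d = 0.414 m, so I = I_cm + Md² gives I = 0.020927 + (0.192)(0.414)² = 0.053835 kg m^2.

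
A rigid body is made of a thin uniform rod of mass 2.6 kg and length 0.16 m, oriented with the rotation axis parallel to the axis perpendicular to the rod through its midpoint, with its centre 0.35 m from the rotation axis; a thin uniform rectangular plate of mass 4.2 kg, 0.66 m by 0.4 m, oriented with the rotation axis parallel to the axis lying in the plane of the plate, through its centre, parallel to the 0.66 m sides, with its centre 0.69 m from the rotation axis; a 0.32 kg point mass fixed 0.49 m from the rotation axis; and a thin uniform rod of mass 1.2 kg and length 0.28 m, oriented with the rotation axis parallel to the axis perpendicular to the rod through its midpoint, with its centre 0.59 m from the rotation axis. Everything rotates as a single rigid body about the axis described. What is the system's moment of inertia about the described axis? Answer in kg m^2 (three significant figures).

Thin rod: I_cm = (1/12)ML² = (1/12)(2.6)(0.16)² = 0.0055467 kg m^2; centre at d = 0.35 m, so I = I_cm + Md² gives I = 0.0055467 + (2.6)(0.35)² = 0.32405 kg m^2.
Rectangular plate: I_cm = (1/12)Mb² = (1/12)(4.2)(0.4)² = 0.056 kg m^2; centre at d = 0.69 m, so I = I_cm + Md² gives I = 0.056 + (4.2)(0.69)² = 2.0556 kg m^2.
Point mass: I_cm = 0; centre at d = 0.49 m, so I = I_cm + Md² gives I = 0 + (0.32)(0.49)² = 0.076832 kg m^2.
Thin rod: I_cm = (1/12)ML² = (1/12)(1.2)(0.28)² = 0.00784 kg m^2; centre at d = 0.59 m, so I = I_cm + Md² gives I = 0.00784 + (1.2)(0.59)² = 0.42556 kg m^2.
Total I = 0.32405 + 2.0556 + 0.076832 + 0.42556 = 2.8821 kg m^2.

2.88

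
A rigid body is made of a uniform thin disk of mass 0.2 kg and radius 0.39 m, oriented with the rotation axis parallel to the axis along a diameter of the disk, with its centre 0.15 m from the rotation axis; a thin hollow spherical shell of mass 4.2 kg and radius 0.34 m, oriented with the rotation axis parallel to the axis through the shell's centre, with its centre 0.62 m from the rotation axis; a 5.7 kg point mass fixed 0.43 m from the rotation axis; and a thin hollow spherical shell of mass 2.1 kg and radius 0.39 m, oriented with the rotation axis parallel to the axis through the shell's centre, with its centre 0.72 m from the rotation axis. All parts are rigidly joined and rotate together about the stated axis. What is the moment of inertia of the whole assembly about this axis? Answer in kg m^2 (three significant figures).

Thin disk: I_cm = (1/4)MR² = (1/4)(0.2)(0.39)² = 0.007605 kg m^2; centre at d = 0.15 m, so I = I_cm + Md² gives I = 0.007605 + (0.2)(0.15)² = 0.012105 kg m^2.
Spherical shell: I_cm = (2/3)MR² = (2/3)(4.2)(0.34)² = 0.32368 kg m^2; centre at d = 0.62 m, so I = I_cm + Md² gives I = 0.32368 + (4.2)(0.62)² = 1.9382 kg m^2.
Point mass: I_cm = 0; centre at d = 0.43 m, so I = I_cm + Md² gives I = 0 + (5.7)(0.43)² = 1.0539 kg m^2.
Spherical shell: I_cm = (2/3)MR² = (2/3)(2.1)(0.39)² = 0.21294 kg m^2; centre at d = 0.72 m, so I = I_cm + Md² gives I = 0.21294 + (2.1)(0.72)² = 1.3016 kg m^2.
Total I = 0.012105 + 1.9382 + 1.0539 + 1.3016 = 4.3058 kg m^2.

4.31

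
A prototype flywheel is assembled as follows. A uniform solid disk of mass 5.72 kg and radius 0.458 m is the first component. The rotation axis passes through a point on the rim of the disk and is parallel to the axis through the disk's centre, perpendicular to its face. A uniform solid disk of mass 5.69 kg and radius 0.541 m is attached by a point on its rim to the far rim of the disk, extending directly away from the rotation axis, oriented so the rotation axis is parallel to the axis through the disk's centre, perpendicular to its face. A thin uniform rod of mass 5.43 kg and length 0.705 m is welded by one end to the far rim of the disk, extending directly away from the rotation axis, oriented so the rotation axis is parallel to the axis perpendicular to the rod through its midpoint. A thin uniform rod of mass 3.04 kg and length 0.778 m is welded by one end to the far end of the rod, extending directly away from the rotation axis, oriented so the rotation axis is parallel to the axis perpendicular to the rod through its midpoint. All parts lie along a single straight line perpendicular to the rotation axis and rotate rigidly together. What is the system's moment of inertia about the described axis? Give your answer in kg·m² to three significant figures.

Solid disk: I_cm = (1/2)MR² = (1/2)(5.72)(0.458)² = 0.59993 kg·m²; centre at d = 0.458 m, so I = I_cm + Md² gives I = 0.59993 + (5.72)(0.458)² = 1.7998 kg·m².
Solid disk: I_cm = (1/2)MR² = (1/2)(5.69)(0.541)² = 0.83268 kg·m²; centre at d = 0.458 + 0.458 + 0.541 = 1.457 m, so I = I_cm + Md² gives I = 0.83268 + (5.69)(1.457)² = 12.912 kg·m².
Thin rod: I_cm = (1/12)ML² = (1/12)(5.43)(0.705)² = 0.2249 kg·m²; centre at d = 0.458 + 0.458 + 0.541 + 0.541 + 0.3525 = 2.3505 m, so I = I_cm + Md² gives I = 0.2249 + (5.43)(2.3505)² = 30.225 kg·m².
Thin rod: I_cm = (1/12)ML² = (1/12)(3.04)(0.778)² = 0.15334 kg·m²; centre at d = 0.458 + 0.458 + 0.541 + 0.541 + 0.3525 + 0.3525 + 0.389 = 3.092 m, so I = I_cm + Md² gives I = 0.15334 + (3.04)(3.092)² = 29.217 kg·m².
Total I = 1.7998 + 12.912 + 30.225 + 29.217 = 74.153 kg·m².

74.2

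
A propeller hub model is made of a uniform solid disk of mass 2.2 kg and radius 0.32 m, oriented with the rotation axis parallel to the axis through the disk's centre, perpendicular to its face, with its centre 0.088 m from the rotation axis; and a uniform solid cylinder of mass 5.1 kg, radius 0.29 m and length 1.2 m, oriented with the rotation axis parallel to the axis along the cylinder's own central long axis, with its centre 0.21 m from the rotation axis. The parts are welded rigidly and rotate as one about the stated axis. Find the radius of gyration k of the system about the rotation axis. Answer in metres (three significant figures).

0.279

Solid disk: I_cm = (1/2)MR² = (1/2)(2.2)(0.32)² = 0.11264 kg m²; centre at d = 0.088 m, so I = I_cm + Md² gives I = 0.11264 + (2.2)(0.088)² = 0.12968 kg m².
Solid cylinder: I_cm = (1/2)MR² = (1/2)(5.1)(0.29)² = 0.21445 kg m²; centre at d = 0.21 m, so I = I_cm + Md² gives I = 0.21445 + (5.1)(0.21)² = 0.43936 kg m².
Total I = 0.56904 kg m²; total mass M = 7.3 kg.
k = √(I/M) = √(0.56904/7.3) = 0.2792 m.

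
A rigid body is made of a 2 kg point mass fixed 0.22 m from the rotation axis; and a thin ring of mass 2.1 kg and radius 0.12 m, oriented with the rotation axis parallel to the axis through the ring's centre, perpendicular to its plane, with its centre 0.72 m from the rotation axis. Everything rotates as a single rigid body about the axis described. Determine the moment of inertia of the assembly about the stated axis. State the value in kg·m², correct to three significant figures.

1.22

Point mass: I_cm = 0; centre at d = 0.22 m, so the parallel axis theorem gives I = 0 + (2)(0.22)² = 0.0968 kg·m².
Thin ring: I_cm = MR² = (2.1)(0.12)² = 0.03024 kg·m²; centre at d = 0.72 m, so the parallel axis theorem gives I = 0.03024 + (2.1)(0.72)² = 1.1189 kg·m².
Total I = 0.0968 + 1.1189 = 1.2157 kg·m².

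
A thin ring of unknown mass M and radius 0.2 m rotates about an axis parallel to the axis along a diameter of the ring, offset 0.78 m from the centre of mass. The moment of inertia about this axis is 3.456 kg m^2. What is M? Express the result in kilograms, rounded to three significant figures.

I = I_cm + Md² = (1/2)MR² + Md² = M·[0.5·(0.2)² + (0.78)²] = M·0.6284.
So M = 3.456 / 0.6284 = 5.4997 kg.

5.50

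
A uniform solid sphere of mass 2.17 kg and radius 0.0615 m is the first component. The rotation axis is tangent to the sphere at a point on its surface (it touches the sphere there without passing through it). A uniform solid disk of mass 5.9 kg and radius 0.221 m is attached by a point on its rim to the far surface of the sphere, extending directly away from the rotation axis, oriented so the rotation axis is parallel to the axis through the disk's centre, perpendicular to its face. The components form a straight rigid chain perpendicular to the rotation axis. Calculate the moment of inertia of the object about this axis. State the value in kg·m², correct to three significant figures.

Solid sphere: I_cm = (2/5)MR² = (2/5)(2.17)(0.0615)² = 0.003283 kg·m²; centre at d = 0.0615 m, so the parallel axis theorem gives I = 0.003283 + (2.17)(0.0615)² = 0.01149 kg·m².
Solid disk: I_cm = (1/2)MR² = (1/2)(5.9)(0.221)² = 0.14408 kg·m²; centre at d = 0.0615 + 0.0615 + 0.221 = 0.344 m, so the parallel axis theorem gives I = 0.14408 + (5.9)(0.344)² = 0.84226 kg·m².
Total I = 0.01149 + 0.84226 = 0.85375 kg·m².

0.854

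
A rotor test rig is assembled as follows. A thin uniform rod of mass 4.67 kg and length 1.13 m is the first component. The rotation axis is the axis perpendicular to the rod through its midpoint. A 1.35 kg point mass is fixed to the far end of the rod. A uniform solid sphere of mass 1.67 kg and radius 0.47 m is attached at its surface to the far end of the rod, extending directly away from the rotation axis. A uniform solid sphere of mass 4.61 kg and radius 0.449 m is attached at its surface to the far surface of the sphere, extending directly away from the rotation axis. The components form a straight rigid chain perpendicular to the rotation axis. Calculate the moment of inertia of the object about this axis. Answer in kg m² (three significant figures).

Thin rod: I_cm = (1/12)ML² = (1/12)(4.67)(1.13)² = 0.49693 kg m²; axis through the centre, so I = 0.49693 kg m².
Point mass: I_cm = 0; centre at d = 0.565 m, so I = I_cm + Md² gives I = 0 + (1.35)(0.565)² = 0.43095 kg m².
Solid sphere: I_cm = (2/5)MR² = (2/5)(1.67)(0.47)² = 0.14756 kg m²; centre at d = 0.565 + 0.47 = 1.035 m, so I = I_cm + Md² gives I = 0.14756 + (1.67)(1.035)² = 1.9365 kg m².
Solid sphere: I_cm = (2/5)MR² = (2/5)(4.61)(0.449)² = 0.37175 kg m²; centre at d = 0.565 + 0.47 + 0.47 + 0.449 = 1.954 m, so I = I_cm + Md² gives I = 0.37175 + (4.61)(1.954)² = 17.973 kg m².
Total I = 0.49693 + 0.43095 + 1.9365 + 17.973 = 20.838 kg m².

20.8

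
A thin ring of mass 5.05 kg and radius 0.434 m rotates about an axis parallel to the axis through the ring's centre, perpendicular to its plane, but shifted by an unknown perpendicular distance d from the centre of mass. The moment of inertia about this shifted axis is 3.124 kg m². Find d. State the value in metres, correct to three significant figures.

About the centre-of-mass axis, I_cm = MR² = (5.05)(0.434)² = 0.9512 kg m².
Parallel axis theorem: I = I_cm + Md², so Md² = 3.124 − 0.9512 = 2.1728 kg m².
d = √(2.1728 / 5.05) = 0.65594 m.

0.656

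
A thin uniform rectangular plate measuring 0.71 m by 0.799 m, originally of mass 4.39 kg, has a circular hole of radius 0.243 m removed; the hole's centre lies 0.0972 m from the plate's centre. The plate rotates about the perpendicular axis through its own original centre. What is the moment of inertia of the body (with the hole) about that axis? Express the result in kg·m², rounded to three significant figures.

0.362

Unpierced body about its centre: I₀ = (1/12)M(a²+b²) = (1/12)(4.39)[(0.71)² + (0.799)²] = 0.41796 kg·m².
The removed disk has mass m = M·πr²/(ab) = (4.39)·π(0.243)²/(0.71·0.799) = 1.4356 kg (same uniform areal density).
Its moment of inertia about the rotation axis (parallel-axis theorem): I_hole = (1/2)mr² + md² = (1/2)(1.4356)(0.243)² + (1.4356)(0.0972)² = 0.055947 kg·m².
Treating the hole as negative mass, I = I₀ − I_hole = 0.41796 − 0.055947 = 0.36202 kg·m².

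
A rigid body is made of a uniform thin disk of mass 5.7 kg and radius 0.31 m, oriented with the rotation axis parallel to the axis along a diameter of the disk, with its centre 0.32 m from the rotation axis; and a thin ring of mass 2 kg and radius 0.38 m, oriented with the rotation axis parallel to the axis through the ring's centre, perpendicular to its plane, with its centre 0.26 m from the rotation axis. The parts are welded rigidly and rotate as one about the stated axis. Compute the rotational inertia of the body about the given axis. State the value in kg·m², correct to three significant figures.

Thin disk: I_cm = (1/4)MR² = (1/4)(5.7)(0.31)² = 0.13694 kg·m²; centre at d = 0.32 m, so the parallel axis theorem gives I = 0.13694 + (5.7)(0.32)² = 0.72062 kg·m².
Thin ring: I_cm = MR² = (2)(0.38)² = 0.2888 kg·m²; centre at d = 0.26 m, so the parallel axis theorem gives I = 0.2888 + (2)(0.26)² = 0.424 kg·m².
Total I = 0.72062 + 0.424 = 1.1446 kg·m².

1.14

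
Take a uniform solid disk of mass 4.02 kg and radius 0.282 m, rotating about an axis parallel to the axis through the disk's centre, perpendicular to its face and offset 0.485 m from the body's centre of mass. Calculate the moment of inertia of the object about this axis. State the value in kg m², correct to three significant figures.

1.11

I_cm = (1/2)MR² = (1/2)(4.02)(0.282)² = 0.15984 kg m²; centre at d = 0.485 m, so the parallel axis theorem gives I = 0.15984 + (4.02)(0.485)² = 1.1054 kg m².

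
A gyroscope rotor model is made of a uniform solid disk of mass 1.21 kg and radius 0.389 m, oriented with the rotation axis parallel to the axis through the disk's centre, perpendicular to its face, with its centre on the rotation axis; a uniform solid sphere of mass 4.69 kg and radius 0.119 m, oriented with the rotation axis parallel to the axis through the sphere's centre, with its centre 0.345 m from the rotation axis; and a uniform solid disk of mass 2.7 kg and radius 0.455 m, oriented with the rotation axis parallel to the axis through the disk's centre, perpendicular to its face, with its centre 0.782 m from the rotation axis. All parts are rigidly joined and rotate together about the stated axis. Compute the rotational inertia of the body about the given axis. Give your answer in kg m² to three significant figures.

Solid disk: I_cm = (1/2)MR² = (1/2)(1.21)(0.389)² = 0.091549 kg m²; axis through the centre, so I = 0.091549 kg m².
Solid sphere: I_cm = (2/5)MR² = (2/5)(4.69)(0.119)² = 0.026566 kg m²; centre at d = 0.345 m, so the parallel axis theorem gives I = 0.026566 + (4.69)(0.345)² = 0.58479 kg m².
Solid disk: I_cm = (1/2)MR² = (1/2)(2.7)(0.455)² = 0.27948 kg m²; centre at d = 0.782 m, so the parallel axis theorem gives I = 0.27948 + (2.7)(0.782)² = 1.9306 kg m².
Total I = 0.091549 + 0.58479 + 1.9306 = 2.6069 kg m².

2.61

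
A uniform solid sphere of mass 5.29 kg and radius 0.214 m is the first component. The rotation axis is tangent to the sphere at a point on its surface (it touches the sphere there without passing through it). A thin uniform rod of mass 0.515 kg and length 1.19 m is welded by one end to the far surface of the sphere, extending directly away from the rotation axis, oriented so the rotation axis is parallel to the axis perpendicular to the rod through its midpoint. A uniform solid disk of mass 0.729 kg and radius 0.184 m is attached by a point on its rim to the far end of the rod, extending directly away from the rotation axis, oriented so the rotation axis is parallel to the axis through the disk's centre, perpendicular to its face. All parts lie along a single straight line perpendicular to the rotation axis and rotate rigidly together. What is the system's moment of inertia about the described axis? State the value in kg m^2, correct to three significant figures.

Solid sphere: I_cm = (2/5)MR² = (2/5)(5.29)(0.214)² = 0.096904 kg m^2; centre at d = 0.214 m, so the parallel axis theorem gives I = 0.096904 + (5.29)(0.214)² = 0.33917 kg m^2.
Thin rod: I_cm = (1/12)ML² = (1/12)(0.515)(1.19)² = 0.060774 kg m^2; centre at d = 0.214 + 0.214 + 0.595 = 1.023 m, so the parallel axis theorem gives I = 0.060774 + (0.515)(1.023)² = 0.59974 kg m^2.
Solid disk: I_cm = (1/2)MR² = (1/2)(0.729)(0.184)² = 0.012341 kg m^2; centre at d = 0.214 + 0.214 + 0.595 + 0.595 + 0.184 = 1.802 m, so the parallel axis theorem gives I = 0.012341 + (0.729)(1.802)² = 2.3796 kg m^2.
Total I = 0.33917 + 0.59974 + 2.3796 = 3.3185 kg m^2.

3.32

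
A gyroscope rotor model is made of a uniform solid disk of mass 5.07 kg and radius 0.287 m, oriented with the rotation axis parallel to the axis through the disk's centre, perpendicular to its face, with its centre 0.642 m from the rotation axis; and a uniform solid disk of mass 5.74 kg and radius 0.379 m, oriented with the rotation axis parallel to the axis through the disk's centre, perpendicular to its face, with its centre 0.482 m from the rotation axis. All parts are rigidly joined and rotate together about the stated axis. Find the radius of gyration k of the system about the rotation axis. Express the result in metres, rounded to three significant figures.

Solid disk: I_cm = (1/2)MR² = (1/2)(5.07)(0.287)² = 0.20881 kg m^2; centre at d = 0.642 m, so I = I_cm + Md² gives I = 0.20881 + (5.07)(0.642)² = 2.2985 kg m^2.
Solid disk: I_cm = (1/2)MR² = (1/2)(5.74)(0.379)² = 0.41225 kg m^2; centre at d = 0.482 m, so I = I_cm + Md² gives I = 0.41225 + (5.74)(0.482)² = 1.7458 kg m^2.
Total I = 4.0443 kg m^2; total mass M = 10.81 kg.
k = √(I/M) = √(4.0443/10.81) = 0.61166 m.

0.612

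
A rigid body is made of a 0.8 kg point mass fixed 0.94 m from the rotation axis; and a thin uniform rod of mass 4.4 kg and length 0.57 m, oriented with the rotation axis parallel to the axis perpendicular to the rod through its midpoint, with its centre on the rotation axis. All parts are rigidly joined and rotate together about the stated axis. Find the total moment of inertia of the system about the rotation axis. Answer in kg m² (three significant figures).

Point mass: I_cm = 0; centre at d = 0.94 m, so I = I_cm + Md² gives I = 0 + (0.8)(0.94)² = 0.70688 kg m².
Thin rod: I_cm = (1/12)ML² = (1/12)(4.4)(0.57)² = 0.11913 kg m²; axis through the centre, so I = 0.11913 kg m².
Total I = 0.70688 + 0.11913 = 0.82601 kg m².

0.826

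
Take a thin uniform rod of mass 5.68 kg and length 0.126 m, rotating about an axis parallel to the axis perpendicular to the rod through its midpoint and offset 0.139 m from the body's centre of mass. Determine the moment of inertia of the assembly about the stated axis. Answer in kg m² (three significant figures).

I_cm = (1/12)ML² = (1/12)(5.68)(0.126)² = 0.0075146 kg m²; centre at d = 0.139 m, so I = I_cm + Md² gives I = 0.0075146 + (5.68)(0.139)² = 0.11726 kg m².

0.117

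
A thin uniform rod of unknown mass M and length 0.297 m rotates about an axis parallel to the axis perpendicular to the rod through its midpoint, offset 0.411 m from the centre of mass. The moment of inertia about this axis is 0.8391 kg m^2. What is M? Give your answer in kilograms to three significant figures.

I = I_cm + Md² = (1/12)ML² + Md² = M·[0.0833333·(0.297)² + (0.411)²] = M·0.17627.
So M = 0.8391 / 0.17627 = 4.7603 kg.

4.76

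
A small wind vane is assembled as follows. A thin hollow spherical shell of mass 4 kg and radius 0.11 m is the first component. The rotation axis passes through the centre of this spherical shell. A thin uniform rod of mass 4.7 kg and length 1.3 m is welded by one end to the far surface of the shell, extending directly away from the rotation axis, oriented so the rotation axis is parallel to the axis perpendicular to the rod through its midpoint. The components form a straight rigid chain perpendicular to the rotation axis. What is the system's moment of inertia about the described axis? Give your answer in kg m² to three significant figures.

3.41

Spherical shell: I_cm = (2/3)MR² = (2/3)(4)(0.11)² = 0.032267 kg m²; axis through the centre, so I = 0.032267 kg m².
Thin rod: I_cm = (1/12)ML² = (1/12)(4.7)(1.3)² = 0.66192 kg m²; centre at d = 0.11 + 0.65 = 0.76 m, so I = I_cm + Md² gives I = 0.66192 + (4.7)(0.76)² = 3.3766 kg m².
Total I = 0.032267 + 3.3766 = 3.4089 kg m².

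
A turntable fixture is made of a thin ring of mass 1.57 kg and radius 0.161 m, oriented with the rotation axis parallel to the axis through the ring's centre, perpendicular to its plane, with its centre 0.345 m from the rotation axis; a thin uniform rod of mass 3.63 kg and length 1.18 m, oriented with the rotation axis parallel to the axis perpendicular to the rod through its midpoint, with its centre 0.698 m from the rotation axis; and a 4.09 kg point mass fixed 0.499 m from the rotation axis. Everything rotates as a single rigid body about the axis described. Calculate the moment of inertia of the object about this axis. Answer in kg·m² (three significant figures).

Thin ring: I_cm = MR² = (1.57)(0.161)² = 0.040696 kg·m²; centre at d = 0.345 m, so I = I_cm + Md² gives I = 0.040696 + (1.57)(0.345)² = 0.22757 kg·m².
Thin rod: I_cm = (1/12)ML² = (1/12)(3.63)(1.18)² = 0.4212 kg·m²; centre at d = 0.698 m, so I = I_cm + Md² gives I = 0.4212 + (3.63)(0.698)² = 2.1898 kg·m².
Point mass: I_cm = 0; centre at d = 0.499 m, so I = I_cm + Md² gives I = 0 + (4.09)(0.499)² = 1.0184 kg·m².
Total I = 0.22757 + 2.1898 + 1.0184 = 3.4357 kg·m².

3.44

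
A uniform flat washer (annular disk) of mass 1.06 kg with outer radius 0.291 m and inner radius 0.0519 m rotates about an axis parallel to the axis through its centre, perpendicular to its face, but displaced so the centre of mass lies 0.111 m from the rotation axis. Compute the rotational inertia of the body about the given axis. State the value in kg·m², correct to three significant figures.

0.0594

I_cm = (1/2)M(R²+r²) = (1/2)(1.06)[(0.291)² + (0.0519)²] = 0.046309 kg·m²; centre at d = 0.111 m, so I = I_cm + Md² gives I = 0.046309 + (1.06)(0.111)² = 0.059369 kg·m².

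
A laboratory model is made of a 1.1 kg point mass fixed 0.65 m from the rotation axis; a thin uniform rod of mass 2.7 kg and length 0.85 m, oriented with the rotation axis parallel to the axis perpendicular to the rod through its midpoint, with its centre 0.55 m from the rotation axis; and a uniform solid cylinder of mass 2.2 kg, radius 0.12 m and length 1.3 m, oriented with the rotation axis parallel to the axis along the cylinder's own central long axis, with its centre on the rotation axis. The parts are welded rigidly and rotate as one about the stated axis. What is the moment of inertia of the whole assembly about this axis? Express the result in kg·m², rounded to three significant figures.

1.46

Point mass: I_cm = 0; centre at d = 0.65 m, so the parallel axis theorem gives I = 0 + (1.1)(0.65)² = 0.46475 kg·m².
Thin rod: I_cm = (1/12)ML² = (1/12)(2.7)(0.85)² = 0.16256 kg·m²; centre at d = 0.55 m, so the parallel axis theorem gives I = 0.16256 + (2.7)(0.55)² = 0.97931 kg·m².
Solid cylinder: I_cm = (1/2)MR² = (1/2)(2.2)(0.12)² = 0.01584 kg·m²; axis through the centre, so I = 0.01584 kg·m².
Total I = 0.46475 + 0.97931 + 0.01584 = 1.4599 kg·m².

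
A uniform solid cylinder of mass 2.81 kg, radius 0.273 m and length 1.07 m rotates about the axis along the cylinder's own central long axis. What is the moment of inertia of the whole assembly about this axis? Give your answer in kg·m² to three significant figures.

0.105

I_cm = (1/2)MR² = (1/2)(2.81)(0.273)² = 0.10471 kg·m²; axis through the centre, so I = 0.10471 kg·m².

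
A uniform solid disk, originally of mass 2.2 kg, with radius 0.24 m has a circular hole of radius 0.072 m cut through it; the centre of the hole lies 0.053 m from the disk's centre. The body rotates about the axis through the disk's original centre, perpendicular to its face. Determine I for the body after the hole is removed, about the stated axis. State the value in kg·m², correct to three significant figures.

Unpierced body about its centre: I₀ = (1/2)MR² = (1/2)(2.2)(0.24)² = 0.06336 kg·m².
The removed disk has mass m = M·(r/R)² = (2.2)(0.072/0.24)² = 0.198 kg (same uniform areal density).
Its moment of inertia about the rotation axis (parallel-axis theorem): I_hole = (1/2)mr² + md² = (1/2)(0.198)(0.072)² + (0.198)(0.053)² = 0.0010694 kg·m².
Treating the hole as negative mass, I = I₀ − I_hole = 0.06336 − 0.0010694 = 0.062291 kg·m².

0.0623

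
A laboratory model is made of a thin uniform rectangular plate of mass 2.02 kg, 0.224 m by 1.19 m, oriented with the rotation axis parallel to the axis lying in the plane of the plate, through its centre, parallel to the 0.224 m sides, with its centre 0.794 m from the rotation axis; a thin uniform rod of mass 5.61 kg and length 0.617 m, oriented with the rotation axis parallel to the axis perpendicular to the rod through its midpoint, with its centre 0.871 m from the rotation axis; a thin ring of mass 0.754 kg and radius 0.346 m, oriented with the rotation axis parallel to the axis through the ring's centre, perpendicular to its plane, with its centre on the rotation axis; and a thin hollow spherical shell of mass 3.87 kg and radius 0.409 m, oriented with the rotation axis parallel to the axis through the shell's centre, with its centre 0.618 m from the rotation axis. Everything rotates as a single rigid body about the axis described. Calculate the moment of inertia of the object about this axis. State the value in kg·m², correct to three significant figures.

7.95

Rectangular plate: I_cm = (1/12)Mb² = (1/12)(2.02)(1.19)² = 0.23838 kg·m²; centre at d = 0.794 m, so the parallel axis theorem gives I = 0.23838 + (2.02)(0.794)² = 1.5119 kg·m².
Thin rod: I_cm = (1/12)ML² = (1/12)(5.61)(0.617)² = 0.17797 kg·m²; centre at d = 0.871 m, so the parallel axis theorem gives I = 0.17797 + (5.61)(0.871)² = 4.4339 kg·m².
Thin ring: I_cm = MR² = (0.754)(0.346)² = 0.090266 kg·m²; axis through the centre, so I = 0.090266 kg·m².
Spherical shell: I_cm = (2/3)MR² = (2/3)(3.87)(0.409)² = 0.43158 kg·m²; centre at d = 0.618 m, so the parallel axis theorem gives I = 0.43158 + (3.87)(0.618)² = 1.9096 kg·m².
Total I = 1.5119 + 4.4339 + 0.090266 + 1.9096 = 7.9457 kg·m².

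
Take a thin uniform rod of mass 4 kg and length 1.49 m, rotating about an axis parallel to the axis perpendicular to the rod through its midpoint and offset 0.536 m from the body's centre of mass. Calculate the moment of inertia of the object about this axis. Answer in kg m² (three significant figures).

1.89

I_cm = (1/12)ML² = (1/12)(4)(1.49)² = 0.74003 kg m²; centre at d = 0.536 m, so the parallel axis theorem gives I = 0.74003 + (4)(0.536)² = 1.8892 kg m².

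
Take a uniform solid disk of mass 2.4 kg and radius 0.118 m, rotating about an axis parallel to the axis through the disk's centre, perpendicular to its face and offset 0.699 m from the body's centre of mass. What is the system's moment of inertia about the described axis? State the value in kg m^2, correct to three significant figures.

1.19

I_cm = (1/2)MR² = (1/2)(2.4)(0.118)² = 0.016709 kg m^2; centre at d = 0.699 m, so the parallel axis theorem gives I = 0.016709 + (2.4)(0.699)² = 1.1894 kg m^2.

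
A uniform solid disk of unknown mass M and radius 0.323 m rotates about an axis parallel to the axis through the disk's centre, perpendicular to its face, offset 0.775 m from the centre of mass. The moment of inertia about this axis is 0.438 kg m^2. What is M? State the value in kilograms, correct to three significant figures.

I = I_cm + Md² = (1/2)MR² + Md² = M·[0.5·(0.323)² + (0.775)²] = M·0.65279.
So M = 0.438 / 0.65279 = 0.67097 kg.

0.671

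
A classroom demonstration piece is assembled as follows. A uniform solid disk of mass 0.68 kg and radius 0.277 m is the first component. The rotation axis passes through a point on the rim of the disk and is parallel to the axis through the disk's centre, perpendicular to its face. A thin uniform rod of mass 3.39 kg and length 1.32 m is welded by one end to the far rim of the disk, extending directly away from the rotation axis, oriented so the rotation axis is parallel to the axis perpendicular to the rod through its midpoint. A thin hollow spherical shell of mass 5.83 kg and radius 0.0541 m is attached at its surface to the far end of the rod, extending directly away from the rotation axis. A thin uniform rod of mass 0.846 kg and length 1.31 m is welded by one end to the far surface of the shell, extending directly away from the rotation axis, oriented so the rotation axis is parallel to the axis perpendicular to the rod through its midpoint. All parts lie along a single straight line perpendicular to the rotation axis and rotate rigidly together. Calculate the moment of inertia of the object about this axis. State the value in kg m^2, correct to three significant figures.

Solid disk: I_cm = (1/2)MR² = (1/2)(0.68)(0.277)² = 0.026088 kg m^2; centre at d = 0.277 m, so I = I_cm + Md² gives I = 0.026088 + (0.68)(0.277)² = 0.078264 kg m^2.
Thin rod: I_cm = (1/12)ML² = (1/12)(3.39)(1.32)² = 0.49223 kg m^2; centre at d = 0.277 + 0.277 + 0.66 = 1.214 m, so I = I_cm + Md² gives I = 0.49223 + (3.39)(1.214)² = 5.4884 kg m^2.
Spherical shell: I_cm = (2/3)MR² = (2/3)(5.83)(0.0541)² = 0.011376 kg m^2; centre at d = 0.277 + 0.277 + 0.66 + 0.66 + 0.0541 = 1.9281 m, so I = I_cm + Md² gives I = 0.011376 + (5.83)(1.9281)² = 21.685 kg m^2.
Thin rod: I_cm = (1/12)ML² = (1/12)(0.846)(1.31)² = 0.12099 kg m^2; centre at d = 0.277 + 0.277 + 0.66 + 0.66 + 0.0541 + 0.0541 + 0.655 = 2.6372 m, so I = I_cm + Md² gives I = 0.12099 + (0.846)(2.6372)² = 6.0048 kg m^2.
Total I = 0.078264 + 5.4884 + 21.685 + 6.0048 = 33.256 kg m^2.

33.3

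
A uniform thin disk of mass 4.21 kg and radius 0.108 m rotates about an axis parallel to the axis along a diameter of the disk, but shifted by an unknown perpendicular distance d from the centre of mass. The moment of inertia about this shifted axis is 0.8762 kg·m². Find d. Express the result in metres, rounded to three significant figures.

0.453

About the centre-of-mass axis, I_cm = (1/4)MR² = (1/4)(4.21)(0.108)² = 0.012276 kg·m².
Parallel axis theorem: I = I_cm + Md², so Md² = 0.8762 − 0.012276 = 0.86392 kg·m².
d = √(0.86392 / 4.21) = 0.453 m.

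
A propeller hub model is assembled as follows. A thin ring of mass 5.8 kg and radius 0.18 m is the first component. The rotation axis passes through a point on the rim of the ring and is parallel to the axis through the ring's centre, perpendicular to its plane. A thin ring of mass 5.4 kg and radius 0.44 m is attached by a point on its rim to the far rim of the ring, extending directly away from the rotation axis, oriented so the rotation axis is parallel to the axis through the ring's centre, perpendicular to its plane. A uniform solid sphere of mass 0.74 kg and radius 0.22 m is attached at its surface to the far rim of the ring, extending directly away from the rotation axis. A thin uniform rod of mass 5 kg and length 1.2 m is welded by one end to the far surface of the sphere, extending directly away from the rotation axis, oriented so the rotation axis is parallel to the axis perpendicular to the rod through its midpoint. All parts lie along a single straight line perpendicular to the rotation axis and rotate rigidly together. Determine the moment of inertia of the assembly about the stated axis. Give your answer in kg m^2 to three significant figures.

33.1

Thin ring: I_cm = MR² = (5.8)(0.18)² = 0.18792 kg m^2; centre at d = 0.18 m, so I = I_cm + Md² gives I = 0.18792 + (5.8)(0.18)² = 0.37584 kg m^2.
Thin ring: I_cm = MR² = (5.4)(0.44)² = 1.0454 kg m^2; centre at d = 0.18 + 0.18 + 0.44 = 0.8 m, so I = I_cm + Md² gives I = 1.0454 + (5.4)(0.8)² = 4.5014 kg m^2.
Solid sphere: I_cm = (2/5)MR² = (2/5)(0.74)(0.22)² = 0.014326 kg m^2; centre at d = 0.18 + 0.18 + 0.44 + 0.44 + 0.22 = 1.46 m, so I = I_cm + Md² gives I = 0.014326 + (0.74)(1.46)² = 1.5917 kg m^2.
Thin rod: I_cm = (1/12)ML² = (1/12)(5)(1.2)² = 0.6 kg m^2; centre at d = 0.18 + 0.18 + 0.44 + 0.44 + 0.22 + 0.22 + 0.6 = 2.28 m, so I = I_cm + Md² gives I = 0.6 + (5)(2.28)² = 26.592 kg m^2.
Total I = 0.37584 + 4.5014 + 1.5917 + 26.592 = 33.061 kg m^2.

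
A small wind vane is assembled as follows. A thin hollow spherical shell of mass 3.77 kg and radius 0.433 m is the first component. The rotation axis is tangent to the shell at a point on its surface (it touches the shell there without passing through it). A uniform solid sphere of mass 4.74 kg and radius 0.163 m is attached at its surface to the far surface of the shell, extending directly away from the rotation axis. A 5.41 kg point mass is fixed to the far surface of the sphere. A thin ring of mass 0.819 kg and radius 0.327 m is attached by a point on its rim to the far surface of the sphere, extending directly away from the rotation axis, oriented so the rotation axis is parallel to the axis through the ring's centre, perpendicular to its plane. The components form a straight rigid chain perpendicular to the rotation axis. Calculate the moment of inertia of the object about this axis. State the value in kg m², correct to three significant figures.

15.9

Spherical shell: I_cm = (2/3)MR² = (2/3)(3.77)(0.433)² = 0.47122 kg m²; centre at d = 0.433 m, so I = I_cm + Md² gives I = 0.47122 + (3.77)(0.433)² = 1.1781 kg m².
Solid sphere: I_cm = (2/5)MR² = (2/5)(4.74)(0.163)² = 0.050375 kg m²; centre at d = 0.433 + 0.433 + 0.163 = 1.029 m, so I = I_cm + Md² gives I = 0.050375 + (4.74)(1.029)² = 5.0693 kg m².
Point mass: I_cm = 0; centre at d = 0.433 + 0.433 + 0.163 + 0.163 = 1.192 m, so I = I_cm + Md² gives I = 0 + (5.41)(1.192)² = 7.6869 kg m².
Thin ring: I_cm = MR² = (0.819)(0.327)² = 0.087575 kg m²; centre at d = 0.433 + 0.433 + 0.163 + 0.163 + 0.327 = 1.519 m, so I = I_cm + Md² gives I = 0.087575 + (0.819)(1.519)² = 1.9773 kg m².
Total I = 1.1781 + 5.0693 + 7.6869 + 1.9773 = 15.912 kg m².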